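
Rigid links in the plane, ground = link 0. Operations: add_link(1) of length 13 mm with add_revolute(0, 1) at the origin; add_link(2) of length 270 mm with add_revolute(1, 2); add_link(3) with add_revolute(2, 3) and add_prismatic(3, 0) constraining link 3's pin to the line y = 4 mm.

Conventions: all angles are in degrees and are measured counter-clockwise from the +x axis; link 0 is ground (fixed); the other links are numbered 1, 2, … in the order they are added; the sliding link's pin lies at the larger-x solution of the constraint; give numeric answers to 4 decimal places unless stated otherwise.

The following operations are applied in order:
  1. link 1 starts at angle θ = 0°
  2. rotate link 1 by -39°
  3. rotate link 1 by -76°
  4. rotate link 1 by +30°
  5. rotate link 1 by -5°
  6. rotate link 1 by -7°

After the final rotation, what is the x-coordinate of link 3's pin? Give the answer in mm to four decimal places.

geometry: r = 13 mm, L = 270 mm, e = 4 mm; θ starts at 0°
rotate link 1 by -39°: θ ← 0° -39° = -39°
rotate link 1 by -76°: θ ← -39° -76° = -115°
rotate link 1 by +30°: θ ← -115° +30° = -85°
rotate link 1 by -5°: θ ← -85° -5° = -90°
rotate link 1 by -7°: θ ← -90° -7° = -97°
crank pin P = (r cos θ, r sin θ) = (-1.584301, -12.903100)
h = r sin θ − e = -12.903100 − 4 = -16.903100
x = r cos θ + √(L² − h²) = -1.584301 + 269.470379 = 267.886078

267.8861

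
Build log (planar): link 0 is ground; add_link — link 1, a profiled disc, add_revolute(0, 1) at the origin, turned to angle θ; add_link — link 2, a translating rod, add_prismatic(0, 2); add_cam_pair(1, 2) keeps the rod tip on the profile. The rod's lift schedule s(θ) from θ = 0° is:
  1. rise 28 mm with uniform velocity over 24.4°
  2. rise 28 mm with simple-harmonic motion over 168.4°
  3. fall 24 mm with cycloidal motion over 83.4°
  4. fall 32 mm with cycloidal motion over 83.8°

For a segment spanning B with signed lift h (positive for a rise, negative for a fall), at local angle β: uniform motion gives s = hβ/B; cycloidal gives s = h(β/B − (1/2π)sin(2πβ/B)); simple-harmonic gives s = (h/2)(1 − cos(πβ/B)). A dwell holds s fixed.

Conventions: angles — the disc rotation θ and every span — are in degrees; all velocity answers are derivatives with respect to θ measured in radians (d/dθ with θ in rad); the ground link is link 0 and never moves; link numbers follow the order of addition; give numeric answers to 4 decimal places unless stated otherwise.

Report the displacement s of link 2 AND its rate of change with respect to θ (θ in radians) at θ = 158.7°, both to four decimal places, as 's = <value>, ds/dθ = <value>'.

seg 1 [0°–24.4°] uniform, h=28: full span → s += 28 → s = 28.0000
seg 2 [24.4°–192.8°] simple-harmonic, h=28: θ=158.7° here. β=134.3, B=168.4. 28/2·(1 − cos(π·0.7975)) = 25.2614 → s = 53.2614
velocity in seg [24.4°–192.8°] (simple-harmonic), θ in radians: β = 134.3° = 2.3440 rad, B = 168.4° = 2.9391 rad; ds/dθ = (πh/(2B)) sin(πβ/B) = (π·28/(2·2.9391)) sin(π·0.7975) = 8.890423 mm/rad

s = 53.2614, ds/dθ = 8.8904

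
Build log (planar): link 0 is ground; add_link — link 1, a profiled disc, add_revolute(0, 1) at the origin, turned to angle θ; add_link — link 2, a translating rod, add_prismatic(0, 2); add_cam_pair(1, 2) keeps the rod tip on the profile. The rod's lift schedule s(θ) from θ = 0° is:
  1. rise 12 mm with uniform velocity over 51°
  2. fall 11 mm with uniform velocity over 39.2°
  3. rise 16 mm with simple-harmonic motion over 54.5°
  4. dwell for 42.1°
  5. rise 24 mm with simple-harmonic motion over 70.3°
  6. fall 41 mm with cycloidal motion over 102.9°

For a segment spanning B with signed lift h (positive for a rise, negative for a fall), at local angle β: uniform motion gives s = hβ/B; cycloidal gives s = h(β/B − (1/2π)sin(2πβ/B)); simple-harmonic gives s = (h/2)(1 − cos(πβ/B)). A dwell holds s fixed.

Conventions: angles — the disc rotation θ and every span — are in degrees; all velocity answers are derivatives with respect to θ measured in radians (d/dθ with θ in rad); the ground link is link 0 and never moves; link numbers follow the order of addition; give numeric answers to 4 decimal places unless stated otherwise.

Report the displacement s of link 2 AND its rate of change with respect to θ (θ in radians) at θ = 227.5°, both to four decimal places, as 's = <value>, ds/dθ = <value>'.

seg 1 [0°–51°] uniform, h=12: full span → s += 12 → s = 12.0000
seg 2 [51°–90.2°] uniform, h=-11: full span → s += -11 → s = 1.0000
seg 3 [90.2°–144.7°] simple-harmonic, h=16: full span → s += 16 → s = 17.0000
seg 4 [144.7°–186.8°] dwell: s stays 17.0000
seg 5 [186.8°–257.1°] simple-harmonic, h=24: θ=227.5° here. β=40.7, B=70.3. 24/2·(1 − cos(π·0.5789)) = 14.9458 → s = 31.9458
velocity in seg [186.8°–257.1°] (simple-harmonic), θ in radians: β = 40.7° = 0.7103 rad, B = 70.3° = 1.2270 rad; ds/dθ = (πh/(2B)) sin(πβ/B) = (π·24/(2·1.2270)) sin(π·0.5789) = 29.785271 mm/rad

s = 31.9458, ds/dθ = 29.7853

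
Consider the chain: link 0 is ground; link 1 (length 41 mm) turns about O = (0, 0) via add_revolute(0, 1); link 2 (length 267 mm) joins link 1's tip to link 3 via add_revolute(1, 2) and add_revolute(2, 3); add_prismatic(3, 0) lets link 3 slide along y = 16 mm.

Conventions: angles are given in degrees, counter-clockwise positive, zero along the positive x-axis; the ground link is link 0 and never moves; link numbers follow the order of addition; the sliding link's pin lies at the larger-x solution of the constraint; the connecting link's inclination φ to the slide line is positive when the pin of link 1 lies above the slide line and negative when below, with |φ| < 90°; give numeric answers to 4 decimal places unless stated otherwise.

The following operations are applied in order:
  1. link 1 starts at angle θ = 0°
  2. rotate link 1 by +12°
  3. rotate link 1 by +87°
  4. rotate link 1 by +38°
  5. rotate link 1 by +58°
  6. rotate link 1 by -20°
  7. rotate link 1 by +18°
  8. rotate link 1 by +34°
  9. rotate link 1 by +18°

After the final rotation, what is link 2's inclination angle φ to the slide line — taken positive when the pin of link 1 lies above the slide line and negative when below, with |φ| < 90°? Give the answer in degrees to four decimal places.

geometry: r = 41 mm, L = 267 mm, e = 16 mm; θ starts at 0°
rotate link 1 by +12°: θ ← 0° +12° = 12°
rotate link 1 by +87°: θ ← 12° +87° = 99°
rotate link 1 by +38°: θ ← 99° +38° = 137°
rotate link 1 by +58°: θ ← 137° +58° = 195°
rotate link 1 by -20°: θ ← 195° -20° = 175°
rotate link 1 by +18°: θ ← 175° +18° = 193°
rotate link 1 by +34°: θ ← 193° +34° = 227°
rotate link 1 by +18°: θ ← 227° +18° = 245°
h = r sin θ − e = -37.158619 − 16 = -53.158619
sin φ = h / L = -53.158619 / 267 = -0.19909595
φ = arcsin(-0.19909595) = -11.484098°

-11.4841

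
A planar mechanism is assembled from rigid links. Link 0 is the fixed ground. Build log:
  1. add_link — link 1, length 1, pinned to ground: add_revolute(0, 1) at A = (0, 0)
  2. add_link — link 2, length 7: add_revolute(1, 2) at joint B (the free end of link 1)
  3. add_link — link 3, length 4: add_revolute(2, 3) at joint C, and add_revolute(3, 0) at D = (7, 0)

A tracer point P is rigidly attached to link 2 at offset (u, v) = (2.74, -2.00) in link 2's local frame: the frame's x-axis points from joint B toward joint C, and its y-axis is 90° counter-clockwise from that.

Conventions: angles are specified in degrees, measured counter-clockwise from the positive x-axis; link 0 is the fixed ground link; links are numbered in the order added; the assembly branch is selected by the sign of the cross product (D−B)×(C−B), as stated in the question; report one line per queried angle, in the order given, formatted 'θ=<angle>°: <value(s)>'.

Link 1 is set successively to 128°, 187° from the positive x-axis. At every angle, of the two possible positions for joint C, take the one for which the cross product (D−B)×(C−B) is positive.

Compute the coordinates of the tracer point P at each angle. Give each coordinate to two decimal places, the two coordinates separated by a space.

A=(0,0), D=(7.00,0)
θ=128°: B = A + 1.00·(cos128°, sin128°) = (-0.6157, 0.7880)
θ=128°: |BD| = 7.6563
θ=128°: circle(B,7.00) ∩ circle(D,4.00): a=5.9832, h=3.6333
θ=128°:   candidates: C₊=(5.7098,3.7862) cross=27.818; C₋=(4.9619,-3.4418) cross=-27.818
θ=128°:   branch + wants cross > 0 → take C=(5.7098,3.7862) (cross=27.818)
θ=128°: ex = (C−B)/|BC| = (0.9036,0.4283); ey = (-0.4283,0.9036)
θ=128°: P = B + 2.74·ex + -2.00·ey = (2.7169,0.1543)
θ=187°: B = A + 1.00·(cos187°, sin187°) = (-0.9925, -0.1219)
θ=187°: |BD| = 7.9935
θ=187°: circle(B,7.00) ∩ circle(D,4.00): a=6.0609, h=3.5022
θ=187°:   candidates: C₊=(5.0143,3.4723) cross=27.995; C₋=(5.1211,-3.5312) cross=-27.995
θ=187°:   branch + wants cross > 0 → take C=(5.0143,3.4723) (cross=27.995)
θ=187°: ex = (C−B)/|BC| = (0.8581,0.5135); ey = (-0.5135,0.8581)
θ=187°: P = B + 2.74·ex + -2.00·ey = (2.3856,-0.4312)

θ=128°: 2.72 0.15
θ=187°: 2.39 -0.43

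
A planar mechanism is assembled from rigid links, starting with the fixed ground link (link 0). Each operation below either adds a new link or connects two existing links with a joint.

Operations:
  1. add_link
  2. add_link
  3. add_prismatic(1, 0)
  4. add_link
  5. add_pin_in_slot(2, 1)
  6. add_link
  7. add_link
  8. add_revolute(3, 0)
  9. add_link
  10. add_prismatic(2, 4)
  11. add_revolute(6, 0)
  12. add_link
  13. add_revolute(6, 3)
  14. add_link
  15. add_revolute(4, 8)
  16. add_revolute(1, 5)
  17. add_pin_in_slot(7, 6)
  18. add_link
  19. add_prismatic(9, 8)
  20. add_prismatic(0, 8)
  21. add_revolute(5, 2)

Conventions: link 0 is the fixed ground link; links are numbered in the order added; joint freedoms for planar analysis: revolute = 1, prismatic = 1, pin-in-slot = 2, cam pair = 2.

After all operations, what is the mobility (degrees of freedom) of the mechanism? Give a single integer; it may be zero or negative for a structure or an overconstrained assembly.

ground; <1,0,0>
#1 <2,0,0>
#2 <3,0,0>
P:1↔0 J1 <3,1,0>
#3 <4,1,0>
PS:2↔1 J2 <4,1,1>
#4 <5,1,1>
#5 <6,1,1>
R:3↔0 J1 <6,2,1>
#6 <7,2,1>
P:2↔4 J1 <7,3,1>
R:6↔0 J1 <7,4,1>
#7 <8,4,1>
R:6↔3 J1 <8,5,1>
#8 <9,5,1>
R:4↔8 J1 <9,6,1>
R:1↔5 J1 <9,7,1>
PS:7↔6 J2 <9,7,2>
#9 <10,7,2>
P:9↔8 J1 <10,8,2>
P:0↔8 J1 <10,9,2>
R:5↔2 J1 <10,10,2>
3×9 − 2×10 − 1×2 = 5

M = 5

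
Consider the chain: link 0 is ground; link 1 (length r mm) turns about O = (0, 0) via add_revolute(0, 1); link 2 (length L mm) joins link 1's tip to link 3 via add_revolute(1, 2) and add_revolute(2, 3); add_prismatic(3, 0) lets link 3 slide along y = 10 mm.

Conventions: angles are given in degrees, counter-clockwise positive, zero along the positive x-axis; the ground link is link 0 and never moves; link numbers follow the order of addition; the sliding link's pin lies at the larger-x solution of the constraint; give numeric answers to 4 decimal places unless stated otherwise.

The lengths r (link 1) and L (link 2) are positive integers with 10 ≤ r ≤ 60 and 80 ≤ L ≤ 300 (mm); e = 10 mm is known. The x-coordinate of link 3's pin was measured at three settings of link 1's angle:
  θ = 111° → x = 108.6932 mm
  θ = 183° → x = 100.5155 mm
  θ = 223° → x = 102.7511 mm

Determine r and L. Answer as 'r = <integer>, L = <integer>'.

constraint per measurement: (x − r cos θ)² + (r sin θ − e)² = L²
subtracting the θ₁ and θ₂ equations cancels the r² and L² terms:
r = (x₁² − x₂²) / (2[(x₁cos θ₁ + e sin θ₁) − (x₂cos θ₂ + e sin θ₂)]) = 12.0001 → r = 12
L² = (x₁ − r cos θ₁)² + (r sin θ₁ − e)² = 12769.0042 → L = 113.0000 → L = 113
check at θ₃=223°: x = 102.7511 (printed 102.7511) ✓

r = 12, L = 113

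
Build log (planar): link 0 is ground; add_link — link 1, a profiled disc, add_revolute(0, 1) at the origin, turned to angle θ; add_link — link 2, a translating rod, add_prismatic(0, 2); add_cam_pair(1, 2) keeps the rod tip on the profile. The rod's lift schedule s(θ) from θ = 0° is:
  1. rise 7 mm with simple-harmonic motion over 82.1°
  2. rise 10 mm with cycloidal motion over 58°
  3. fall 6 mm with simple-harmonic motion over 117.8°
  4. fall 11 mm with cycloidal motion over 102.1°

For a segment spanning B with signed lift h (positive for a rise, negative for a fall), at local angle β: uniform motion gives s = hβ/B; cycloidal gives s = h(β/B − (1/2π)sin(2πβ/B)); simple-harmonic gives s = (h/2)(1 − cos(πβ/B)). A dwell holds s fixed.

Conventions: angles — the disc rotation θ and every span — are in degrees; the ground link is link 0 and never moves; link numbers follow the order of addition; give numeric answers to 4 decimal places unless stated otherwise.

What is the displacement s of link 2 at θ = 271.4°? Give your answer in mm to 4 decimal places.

seg 1 [0°–82.1°] simple-harmonic, h=7: full span → s += 7 → s = 7.0000
seg 2 [82.1°–140.1°] cycloidal, h=10: full span → s += 10 → s = 17.0000
seg 3 [140.1°–257.9°] simple-harmonic, h=-6: full span → s += -6 → s = 11.0000
seg 4 [257.9°–360°] cycloidal, h=-11: θ=271.4° here. β=13.5, B=102.1. -11·(0.1322 − sin(2π·0.1322)/(2π)) = -0.1616 → s = 10.8384

10.8384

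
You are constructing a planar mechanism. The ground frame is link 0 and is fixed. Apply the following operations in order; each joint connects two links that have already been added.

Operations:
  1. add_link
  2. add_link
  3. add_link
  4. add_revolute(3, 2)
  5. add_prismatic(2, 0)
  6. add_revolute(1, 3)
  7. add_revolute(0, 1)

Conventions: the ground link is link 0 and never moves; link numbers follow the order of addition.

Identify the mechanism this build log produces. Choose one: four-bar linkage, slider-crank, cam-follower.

links: 4 (incl. ground); joints: 3 revolute, 1 prismatic, 0 higher (cam) pair, forming one closed loop
4 links, 3 revolutes + 1 prismatic in one loop → slider-crank

slider-crank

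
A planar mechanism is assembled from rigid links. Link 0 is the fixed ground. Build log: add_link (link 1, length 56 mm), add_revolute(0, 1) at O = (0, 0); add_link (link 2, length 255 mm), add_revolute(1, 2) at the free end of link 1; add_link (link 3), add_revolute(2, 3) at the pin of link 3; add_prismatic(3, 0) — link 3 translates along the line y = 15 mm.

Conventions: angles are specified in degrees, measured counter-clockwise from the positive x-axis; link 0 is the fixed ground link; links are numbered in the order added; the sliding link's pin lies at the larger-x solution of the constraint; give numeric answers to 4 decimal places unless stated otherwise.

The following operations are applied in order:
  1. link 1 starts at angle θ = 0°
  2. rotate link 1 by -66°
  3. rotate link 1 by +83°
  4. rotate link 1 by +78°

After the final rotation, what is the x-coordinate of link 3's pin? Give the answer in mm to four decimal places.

geometry: r = 56 mm, L = 255 mm, e = 15 mm; θ starts at 0°
rotate link 1 by -66°: θ ← 0° -66° = -66°
rotate link 1 by +83°: θ ← -66° +83° = 17°
rotate link 1 by +78°: θ ← 17° +78° = 95°
crank pin P = (r cos θ, r sin θ) = (-4.880722, 55.786903)
h = r sin θ − e = 55.786903 − 15 = 40.786903
x = r cos θ + √(L² − h²) = -4.880722 + 251.716961 = 246.836240

246.8362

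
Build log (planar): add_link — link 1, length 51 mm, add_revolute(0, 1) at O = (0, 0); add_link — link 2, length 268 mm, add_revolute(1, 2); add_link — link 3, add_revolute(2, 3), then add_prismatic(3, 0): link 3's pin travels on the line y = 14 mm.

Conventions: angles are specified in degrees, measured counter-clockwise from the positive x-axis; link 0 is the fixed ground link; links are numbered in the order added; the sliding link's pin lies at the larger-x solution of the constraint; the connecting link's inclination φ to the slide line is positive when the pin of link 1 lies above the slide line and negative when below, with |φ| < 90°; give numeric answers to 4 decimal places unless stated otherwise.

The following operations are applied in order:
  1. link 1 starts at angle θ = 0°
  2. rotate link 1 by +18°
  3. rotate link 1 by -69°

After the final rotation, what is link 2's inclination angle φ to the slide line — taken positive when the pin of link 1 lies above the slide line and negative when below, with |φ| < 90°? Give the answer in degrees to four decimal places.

geometry: r = 51 mm, L = 268 mm, e = 14 mm; θ starts at 0°
rotate link 1 by +18°: θ ← 0° +18° = 18°
rotate link 1 by -69°: θ ← 18° -69° = -51°
h = r sin θ − e = -39.634444 − 14 = -53.634444
sin φ = h / L = -53.634444 / 268 = -0.20012852
φ = arcsin(-0.20012852) = -11.544475°

-11.5445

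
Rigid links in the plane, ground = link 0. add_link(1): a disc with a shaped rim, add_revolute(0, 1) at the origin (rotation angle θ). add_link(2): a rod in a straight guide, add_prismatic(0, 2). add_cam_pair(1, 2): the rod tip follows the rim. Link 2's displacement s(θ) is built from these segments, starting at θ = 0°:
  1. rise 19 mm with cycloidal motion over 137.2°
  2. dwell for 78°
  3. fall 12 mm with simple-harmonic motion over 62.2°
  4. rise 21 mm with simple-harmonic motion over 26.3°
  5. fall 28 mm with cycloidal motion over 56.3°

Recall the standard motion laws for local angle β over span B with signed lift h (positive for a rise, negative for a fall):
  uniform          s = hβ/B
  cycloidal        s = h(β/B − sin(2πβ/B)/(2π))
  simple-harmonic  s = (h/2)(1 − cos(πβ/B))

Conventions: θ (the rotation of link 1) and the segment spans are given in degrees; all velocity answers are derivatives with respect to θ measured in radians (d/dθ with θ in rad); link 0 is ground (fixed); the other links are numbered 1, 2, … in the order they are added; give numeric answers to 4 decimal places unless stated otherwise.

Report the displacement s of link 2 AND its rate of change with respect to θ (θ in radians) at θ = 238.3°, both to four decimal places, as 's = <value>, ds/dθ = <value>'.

segment 1 (0° to 137.2°, cycloidal, h = 19) is passed completely: s = 0.0000 + (19) = 19.0000
segment 2 (137.2° to 215.2°, dwell): s unchanged at 19.0000
θ = 238.3° falls in segment 3 (215.2° to 277.4°, simple-harmonic, h = -12): β = 238.3 − 215.2 = 23.1°, B = 62.2°; Δs = -12/2·(1 − cos(π·0.3714)) = -3.6411; s = 19.0000 − 3.6411 = 15.3589
velocity in seg [215.2°–277.4°] (simple-harmonic), θ in radians: β = 23.1° = 0.4032 rad, B = 62.2° = 1.0856 rad; ds/dθ = (πh/(2B)) sin(πβ/B) = (π·(-12)/(2·1.0856)) sin(π·0.3714) = -15.965092 mm/rad

s = 15.3589, ds/dθ = -15.9651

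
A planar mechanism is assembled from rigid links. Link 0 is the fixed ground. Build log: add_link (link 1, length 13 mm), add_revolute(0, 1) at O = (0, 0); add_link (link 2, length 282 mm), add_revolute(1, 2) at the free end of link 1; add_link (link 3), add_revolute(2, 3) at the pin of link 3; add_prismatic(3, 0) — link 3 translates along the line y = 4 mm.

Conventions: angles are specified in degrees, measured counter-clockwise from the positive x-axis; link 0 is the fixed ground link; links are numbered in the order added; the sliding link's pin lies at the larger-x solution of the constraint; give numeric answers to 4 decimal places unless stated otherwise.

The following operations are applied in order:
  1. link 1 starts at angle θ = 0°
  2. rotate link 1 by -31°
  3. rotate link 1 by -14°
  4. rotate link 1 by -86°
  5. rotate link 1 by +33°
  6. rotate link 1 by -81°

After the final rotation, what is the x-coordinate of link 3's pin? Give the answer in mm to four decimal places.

geometry: r = 13 mm, L = 282 mm, e = 4 mm; θ starts at 0°
rotate link 1 by -31°: θ ← 0° -31° = -31°
rotate link 1 by -14°: θ ← -31° -14° = -45°
rotate link 1 by -86°: θ ← -45° -86° = -131°
rotate link 1 by +33°: θ ← -131° +33° = -98°
rotate link 1 by -81°: θ ← -98° -81° = -179°
crank pin P = (r cos θ, r sin θ) = (-12.998020, -0.226881)
h = r sin θ − e = -0.226881 − 4 = -4.226881
x = r cos θ + √(L² − h²) = -12.998020 + 281.968320 = 268.970300

268.9703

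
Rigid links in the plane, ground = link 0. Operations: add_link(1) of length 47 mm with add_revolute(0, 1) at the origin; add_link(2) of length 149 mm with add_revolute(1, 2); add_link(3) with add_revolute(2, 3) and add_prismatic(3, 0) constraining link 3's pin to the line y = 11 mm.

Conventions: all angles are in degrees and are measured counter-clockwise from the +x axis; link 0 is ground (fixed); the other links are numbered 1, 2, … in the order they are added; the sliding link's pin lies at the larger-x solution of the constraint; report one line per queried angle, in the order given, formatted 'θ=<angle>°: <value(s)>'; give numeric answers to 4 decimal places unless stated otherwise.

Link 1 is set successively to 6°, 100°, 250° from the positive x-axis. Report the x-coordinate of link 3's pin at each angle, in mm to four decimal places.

geometry: r = 47 mm, L = 149 mm, e = 11 mm
θ=6°: crank pin P = (r cos θ, r sin θ) = (46.742529, 4.912838)
θ=6°: h = r sin θ − e = 4.912838 − 11 = -6.087162
θ=6°: x = r cos θ + √(L² − h²) = 46.742529 + 148.875607 = 195.618136
θ=100°: crank pin P = (r cos θ, r sin θ) = (-8.161464, 46.285964)
θ=100°: h = r sin θ − e = 46.285964 − 11 = 35.285964
θ=100°: x = r cos θ + √(L² − h²) = -8.161464 + 144.761531 = 136.600066
θ=250°: crank pin P = (r cos θ, r sin θ) = (-16.074947, -44.165553)
θ=250°: h = r sin θ − e = -44.165553 − 11 = -55.165553
θ=250°: x = r cos θ + √(L² − h²) = -16.074947 + 138.411567 = 122.336620

θ=6°: 195.6181
θ=100°: 136.6001
θ=250°: 122.3366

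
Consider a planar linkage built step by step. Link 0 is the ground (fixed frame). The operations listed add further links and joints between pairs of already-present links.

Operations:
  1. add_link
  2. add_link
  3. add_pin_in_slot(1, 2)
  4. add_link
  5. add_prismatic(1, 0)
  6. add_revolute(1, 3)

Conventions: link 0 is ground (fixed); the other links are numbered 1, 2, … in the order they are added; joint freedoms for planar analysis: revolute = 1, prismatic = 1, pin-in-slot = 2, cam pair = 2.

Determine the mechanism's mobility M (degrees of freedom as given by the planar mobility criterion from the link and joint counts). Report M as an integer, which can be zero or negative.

L=1 J1=0 J2=0
add link → L=2 J1=0 J2=0
add link → L=3 J1=0 J2=0
PS@1,2 dof=2 J2 → L=3 J1=0 J2=1
add link → L=4 J1=0 J2=1
P@1,0 dof=1 J1 → L=4 J1=1 J2=1
R@1,3 dof=1 J1 → L=4 J1=2 J2=1
M=3(L−1)−2J1−J2=3·3−2·2−1=4

M = 4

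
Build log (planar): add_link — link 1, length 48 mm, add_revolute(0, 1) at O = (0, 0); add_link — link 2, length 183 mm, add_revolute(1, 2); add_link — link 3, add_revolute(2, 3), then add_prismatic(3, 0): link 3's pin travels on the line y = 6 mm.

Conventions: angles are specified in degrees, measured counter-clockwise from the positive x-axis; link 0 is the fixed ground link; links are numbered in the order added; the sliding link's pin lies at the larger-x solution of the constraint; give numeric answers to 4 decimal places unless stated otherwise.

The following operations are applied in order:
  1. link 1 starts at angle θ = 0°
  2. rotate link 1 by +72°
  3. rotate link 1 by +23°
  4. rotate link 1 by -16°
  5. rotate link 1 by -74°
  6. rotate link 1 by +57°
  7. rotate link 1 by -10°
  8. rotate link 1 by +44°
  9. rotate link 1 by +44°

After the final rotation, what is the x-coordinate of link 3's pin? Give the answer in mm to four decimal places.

geometry: r = 48 mm, L = 183 mm, e = 6 mm; θ starts at 0°
rotate link 1 by +72°: θ ← 0° +72° = 72°
rotate link 1 by +23°: θ ← 72° +23° = 95°
rotate link 1 by -16°: θ ← 95° -16° = 79°
rotate link 1 by -74°: θ ← 79° -74° = 5°
rotate link 1 by +57°: θ ← 5° +57° = 62°
rotate link 1 by -10°: θ ← 62° -10° = 52°
rotate link 1 by +44°: θ ← 52° +44° = 96°
rotate link 1 by +44°: θ ← 96° +44° = 140°
crank pin P = (r cos θ, r sin θ) = (-36.770133, 30.853805)
h = r sin θ − e = 30.853805 − 6 = 24.853805
x = r cos θ + √(L² − h²) = -36.770133 + 181.304408 = 144.534275

144.5343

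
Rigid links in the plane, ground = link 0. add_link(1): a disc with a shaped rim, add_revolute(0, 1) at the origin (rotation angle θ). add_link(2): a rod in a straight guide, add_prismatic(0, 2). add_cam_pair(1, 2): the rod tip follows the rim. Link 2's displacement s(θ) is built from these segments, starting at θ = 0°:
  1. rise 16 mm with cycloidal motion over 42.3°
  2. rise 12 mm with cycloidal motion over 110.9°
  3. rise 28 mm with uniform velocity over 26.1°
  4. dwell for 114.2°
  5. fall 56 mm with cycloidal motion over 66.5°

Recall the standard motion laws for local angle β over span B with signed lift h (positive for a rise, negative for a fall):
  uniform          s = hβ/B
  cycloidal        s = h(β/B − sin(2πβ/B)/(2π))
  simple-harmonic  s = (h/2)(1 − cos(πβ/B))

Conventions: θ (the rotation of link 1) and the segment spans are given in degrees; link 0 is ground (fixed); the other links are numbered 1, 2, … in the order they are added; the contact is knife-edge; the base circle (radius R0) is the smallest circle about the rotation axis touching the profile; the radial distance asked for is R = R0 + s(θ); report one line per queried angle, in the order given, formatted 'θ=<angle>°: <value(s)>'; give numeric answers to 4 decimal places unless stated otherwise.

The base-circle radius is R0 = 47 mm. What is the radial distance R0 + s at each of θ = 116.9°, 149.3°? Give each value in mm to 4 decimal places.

segment 1 (0° to 42.3°, cycloidal, h = 16) is passed completely: s = 0.0000 + (16) = 16.0000
θ = 116.9° falls in segment 2 (42.3° to 153.2°, cycloidal, h = 12): β = 116.9 − 42.3 = 74.6°, B = 110.9°; Δs = 12·(0.6727 − sin(2π·0.6727)/(2π)) = 9.7610; s = 16.0000 + 9.7610 = 25.7610
θ = 149.3° falls in segment 2 (42.3° to 153.2°, cycloidal, h = 12): β = 149.3 − 42.3 = 107°, B = 110.9°; Δs = 12·(0.9648 − sin(2π·0.9648)/(2π)) = 11.9966; s = 16.0000 + 11.9966 = 27.9966
θ=116.9°: R = R0 + s = 47 + 25.7610 = 72.7610
θ=149.3°: R = R0 + s = 47 + 27.9966 = 74.9966

θ=116.9°: 72.7610
θ=149.3°: 74.9966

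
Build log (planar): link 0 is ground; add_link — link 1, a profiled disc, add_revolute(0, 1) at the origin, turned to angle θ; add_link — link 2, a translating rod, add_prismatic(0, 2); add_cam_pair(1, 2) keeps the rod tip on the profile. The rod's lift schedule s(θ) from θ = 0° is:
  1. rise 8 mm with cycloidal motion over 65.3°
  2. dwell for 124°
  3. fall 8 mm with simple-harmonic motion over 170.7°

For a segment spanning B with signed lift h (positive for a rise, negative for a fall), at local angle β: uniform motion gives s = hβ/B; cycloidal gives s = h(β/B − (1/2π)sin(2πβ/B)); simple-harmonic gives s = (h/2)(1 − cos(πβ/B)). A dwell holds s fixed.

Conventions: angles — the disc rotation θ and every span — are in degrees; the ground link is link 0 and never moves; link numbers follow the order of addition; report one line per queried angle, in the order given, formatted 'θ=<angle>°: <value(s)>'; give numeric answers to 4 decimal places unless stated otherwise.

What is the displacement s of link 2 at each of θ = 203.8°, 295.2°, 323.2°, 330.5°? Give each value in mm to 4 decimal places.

seg 1 [0°–65.3°] cycloidal, h=8: full span → s += 8 → s = 8.0000
seg 2 [65.3°–189.3°] dwell: s stays 8.0000
seg 3 [189.3°–360°] simple-harmonic, h=-8: θ=203.8° here. β=14.5, B=170.7. -8/2·(1 − cos(π·0.0849)) = -0.1416 → s = 7.8584
seg 3 [189.3°–360°] simple-harmonic, h=-8: θ=295.2° here. β=105.9, B=170.7. -8/2·(1 − cos(π·0.6204)) = -5.4770 → s = 2.5230
seg 3 [189.3°–360°] simple-harmonic, h=-8: θ=323.2° here. β=133.9, B=170.7. -8/2·(1 − cos(π·0.7844)) = -7.1171 → s = 0.8829
seg 3 [189.3°–360°] simple-harmonic, h=-8: θ=330.5° here. β=141.2, B=170.7. -8/2·(1 − cos(π·0.8272)) = -7.4248 → s = 0.5752

θ=203.8°: 7.8584
θ=295.2°: 2.5230
θ=323.2°: 0.8829
θ=330.5°: 0.5752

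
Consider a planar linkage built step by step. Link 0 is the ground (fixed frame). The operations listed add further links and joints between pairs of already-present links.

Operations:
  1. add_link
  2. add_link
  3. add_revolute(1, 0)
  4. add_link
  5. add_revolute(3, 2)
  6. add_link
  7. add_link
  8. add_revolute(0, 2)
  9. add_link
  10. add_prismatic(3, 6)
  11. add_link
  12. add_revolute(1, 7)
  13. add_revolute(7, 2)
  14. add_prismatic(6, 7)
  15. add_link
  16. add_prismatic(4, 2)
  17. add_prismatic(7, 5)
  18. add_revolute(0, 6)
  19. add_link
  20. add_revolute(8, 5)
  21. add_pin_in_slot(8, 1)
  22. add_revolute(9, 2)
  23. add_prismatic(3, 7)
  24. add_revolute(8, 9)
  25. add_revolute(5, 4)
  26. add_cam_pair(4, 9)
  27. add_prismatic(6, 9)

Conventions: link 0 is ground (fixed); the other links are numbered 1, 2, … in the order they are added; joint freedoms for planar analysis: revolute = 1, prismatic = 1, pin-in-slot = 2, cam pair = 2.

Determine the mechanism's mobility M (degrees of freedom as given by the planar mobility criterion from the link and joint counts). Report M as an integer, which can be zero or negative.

ground; <1,0,0>
#1 <2,0,0>
#2 <3,0,0>
R:1↔0 J1 <3,1,0>
#3 <4,1,0>
R:3↔2 J1 <4,2,0>
#4 <5,2,0>
#5 <6,2,0>
R:0↔2 J1 <6,3,0>
#6 <7,3,0>
P:3↔6 J1 <7,4,0>
#7 <8,4,0>
R:1↔7 J1 <8,5,0>
R:7↔2 J1 <8,6,0>
P:6↔7 J1 <8,7,0>
#8 <9,7,0>
P:4↔2 J1 <9,8,0>
P:7↔5 J1 <9,9,0>
R:0↔6 J1 <9,10,0>
#9 <10,10,0>
R:8↔5 J1 <10,11,0>
PS:8↔1 J2 <10,11,1>
R:9↔2 J1 <10,12,1>
P:3↔7 J1 <10,13,1>
R:8↔9 J1 <10,14,1>
R:5↔4 J1 <10,15,1>
C:4↔9 J2 <10,15,2>
P:6↔9 J1 <10,16,2>
3×9 − 2×16 − 1×2 = -7

M = -7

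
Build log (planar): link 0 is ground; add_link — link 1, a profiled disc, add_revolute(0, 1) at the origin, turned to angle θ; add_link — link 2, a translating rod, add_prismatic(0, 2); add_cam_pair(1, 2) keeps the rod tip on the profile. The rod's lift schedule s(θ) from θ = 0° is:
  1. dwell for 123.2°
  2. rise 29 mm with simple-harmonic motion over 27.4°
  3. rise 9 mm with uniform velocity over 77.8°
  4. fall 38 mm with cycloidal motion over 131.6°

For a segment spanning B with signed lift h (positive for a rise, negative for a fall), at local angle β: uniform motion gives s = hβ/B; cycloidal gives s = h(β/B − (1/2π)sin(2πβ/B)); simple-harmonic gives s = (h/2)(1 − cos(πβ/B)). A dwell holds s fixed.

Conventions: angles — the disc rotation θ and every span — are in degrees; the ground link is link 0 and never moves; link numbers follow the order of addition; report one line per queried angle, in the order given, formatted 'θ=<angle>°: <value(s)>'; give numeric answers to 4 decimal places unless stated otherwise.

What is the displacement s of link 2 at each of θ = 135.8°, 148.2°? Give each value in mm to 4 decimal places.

seg 1 [0°–123.2°] dwell: s stays 0.0000
seg 2 [123.2°–150.6°] simple-harmonic, h=29: θ=135.8° here. β=12.6, B=27.4. 29/2·(1 − cos(π·0.4599)) = 12.6761 → s = 12.6761
seg 2 [123.2°–150.6°] simple-harmonic, h=29: θ=148.2° here. β=25, B=27.4. 29/2·(1 − cos(π·0.9124)) = 28.4545 → s = 28.4545

θ=135.8°: 12.6761
θ=148.2°: 28.4545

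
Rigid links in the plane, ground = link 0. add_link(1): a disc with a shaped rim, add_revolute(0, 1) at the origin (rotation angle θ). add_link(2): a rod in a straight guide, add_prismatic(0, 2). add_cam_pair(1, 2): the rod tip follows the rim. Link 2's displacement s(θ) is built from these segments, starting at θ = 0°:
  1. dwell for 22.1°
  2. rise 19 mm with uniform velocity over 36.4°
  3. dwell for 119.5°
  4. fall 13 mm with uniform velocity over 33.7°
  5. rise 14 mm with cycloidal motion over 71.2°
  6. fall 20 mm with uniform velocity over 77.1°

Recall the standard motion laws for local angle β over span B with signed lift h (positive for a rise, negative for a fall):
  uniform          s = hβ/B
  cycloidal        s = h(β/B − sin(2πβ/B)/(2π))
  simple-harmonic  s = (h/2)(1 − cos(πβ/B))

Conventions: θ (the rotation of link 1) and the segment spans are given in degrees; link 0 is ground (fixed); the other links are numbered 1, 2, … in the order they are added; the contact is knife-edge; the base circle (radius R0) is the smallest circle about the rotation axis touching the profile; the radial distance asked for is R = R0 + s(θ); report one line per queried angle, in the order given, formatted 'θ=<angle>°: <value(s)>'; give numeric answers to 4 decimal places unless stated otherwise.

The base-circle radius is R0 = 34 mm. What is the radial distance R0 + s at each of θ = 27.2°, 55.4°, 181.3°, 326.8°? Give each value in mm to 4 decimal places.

segment 1 (0° to 22.1°, dwell): s unchanged at 0.0000
θ = 27.2° falls in segment 2 (22.1° to 58.5°, uniform, h = 19): β = 27.2 − 22.1 = 5.1°, B = 36.4°; Δs = 19·5.1/36.4 = 2.6621; s = 0.0000 + 2.6621 = 2.6621
θ = 55.4° falls in segment 2 (22.1° to 58.5°, uniform, h = 19): β = 55.4 − 22.1 = 33.3°, B = 36.4°; Δs = 19·33.3/36.4 = 17.3819; s = 0.0000 + 17.3819 = 17.3819
segment 2 (22.1° to 58.5°, uniform, h = 19) is passed completely: s = 0.0000 + (19) = 19.0000
segment 3 (58.5° to 178°, dwell): s unchanged at 19.0000
θ = 181.3° falls in segment 4 (178° to 211.7°, uniform, h = -13): β = 181.3 − 178 = 3.3°, B = 33.7°; Δs = -13·3.3/33.7 = -1.2730; s = 19.0000 − 1.2730 = 17.7270
segment 4 (178° to 211.7°, uniform, h = -13) is passed completely: s = 19.0000 + (-13) = 6.0000
segment 5 (211.7° to 282.9°, cycloidal, h = 14) is passed completely: s = 6.0000 + (14) = 20.0000
θ = 326.8° falls in segment 6 (282.9° to 360°, uniform, h = -20): β = 326.8 − 282.9 = 43.9°, B = 77.1°; Δs = -20·43.9/77.1 = -11.3878; s = 20.0000 − 11.3878 = 8.6122
θ=27.2°: R = R0 + s = 34 + 2.6621 = 36.6621
θ=55.4°: R = R0 + s = 34 + 17.3819 = 51.3819
θ=181.3°: R = R0 + s = 34 + 17.7270 = 51.7270
θ=326.8°: R = R0 + s = 34 + 8.6122 = 42.6122

θ=27.2°: 36.6621
θ=55.4°: 51.3819
θ=181.3°: 51.7270
θ=326.8°: 42.6122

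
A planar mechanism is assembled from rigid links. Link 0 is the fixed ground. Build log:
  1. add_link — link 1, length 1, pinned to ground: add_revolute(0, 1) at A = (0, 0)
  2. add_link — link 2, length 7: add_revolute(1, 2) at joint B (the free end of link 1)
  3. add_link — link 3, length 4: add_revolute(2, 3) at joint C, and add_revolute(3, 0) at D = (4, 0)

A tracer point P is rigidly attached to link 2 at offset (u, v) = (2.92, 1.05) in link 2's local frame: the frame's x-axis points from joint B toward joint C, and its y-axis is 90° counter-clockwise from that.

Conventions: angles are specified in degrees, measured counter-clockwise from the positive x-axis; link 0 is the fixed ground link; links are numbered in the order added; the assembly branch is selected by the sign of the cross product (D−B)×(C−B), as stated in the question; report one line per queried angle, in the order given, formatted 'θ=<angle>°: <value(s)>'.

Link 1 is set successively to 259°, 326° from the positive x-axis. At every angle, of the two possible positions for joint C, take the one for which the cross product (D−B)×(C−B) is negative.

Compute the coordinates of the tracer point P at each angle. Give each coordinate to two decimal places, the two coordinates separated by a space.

A=(0,0), D=(4.00,0)
θ=259°: B = A + 1.00·(cos259°, sin259°) = (-0.1908, -0.9816)
θ=259°: |BD| = 4.3042
θ=259°: circle(B,7.00) ∩ circle(D,4.00): a=5.9855, h=3.6295
θ=259°:   candidates: C₊=(4.8093,3.9173) cross=15.622; C₋=(6.4647,-3.1504) cross=-15.622
θ=259°:   branch - wants cross < 0 → take C=(6.4647,-3.1504) (cross=-15.622)
θ=259°: ex = (C−B)/|BC| = (0.9508,-0.3098); ey = (0.3098,0.9508)
θ=259°: P = B + 2.92·ex + 1.05·ey = (2.9108,-0.8880)
θ=326°: B = A + 1.00·(cos326°, sin326°) = (0.8290, -0.5592)
θ=326°: |BD| = 3.2199
θ=326°: circle(B,7.00) ∩ circle(D,4.00): a=6.7343, h=1.9101
θ=326°:   candidates: C₊=(7.1293,2.4915) cross=6.150; C₋=(7.7928,-1.2708) cross=-6.150
θ=326°:   branch - wants cross < 0 → take C=(7.7928,-1.2708) (cross=-6.150)
θ=326°: ex = (C−B)/|BC| = (0.9948,-0.1017); ey = (0.1017,0.9948)
θ=326°: P = B + 2.92·ex + 1.05·ey = (3.8406,0.1885)

θ=259°: 2.91 -0.89
θ=326°: 3.84 0.19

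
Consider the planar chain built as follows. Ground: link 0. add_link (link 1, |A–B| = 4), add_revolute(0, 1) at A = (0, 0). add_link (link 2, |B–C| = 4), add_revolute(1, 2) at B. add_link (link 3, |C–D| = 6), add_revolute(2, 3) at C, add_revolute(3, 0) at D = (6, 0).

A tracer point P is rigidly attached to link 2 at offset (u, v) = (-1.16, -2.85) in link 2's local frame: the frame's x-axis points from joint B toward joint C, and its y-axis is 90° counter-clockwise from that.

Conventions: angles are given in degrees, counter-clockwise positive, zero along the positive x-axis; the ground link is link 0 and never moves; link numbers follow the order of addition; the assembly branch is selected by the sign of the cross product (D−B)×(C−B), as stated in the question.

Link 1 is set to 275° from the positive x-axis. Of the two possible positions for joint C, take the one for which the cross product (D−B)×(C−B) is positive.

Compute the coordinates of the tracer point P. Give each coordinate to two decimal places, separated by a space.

A=(0,0), D=(6.00,0)
B = A + 4.00·(cos275°, sin275°) = (0.3486, -3.9848)
|BD| = 6.9149
circle(B,4.00) ∩ circle(D,6.00): a=2.0113, h=3.4575
  candidates: C₊=(0.0000,0.0000) cross=23.909; C₋=(3.9848,-5.6515) cross=-23.909
  branch + wants cross > 0 → take C=(0.0000,0.0000) (cross=23.909)
ex = (C−B)/|BC| = (-0.0872,0.9962); ey = (-0.9962,-0.0872)
P = B + -1.16·ex + -2.85·ey = (3.2889,-4.8920)

3.29 -4.89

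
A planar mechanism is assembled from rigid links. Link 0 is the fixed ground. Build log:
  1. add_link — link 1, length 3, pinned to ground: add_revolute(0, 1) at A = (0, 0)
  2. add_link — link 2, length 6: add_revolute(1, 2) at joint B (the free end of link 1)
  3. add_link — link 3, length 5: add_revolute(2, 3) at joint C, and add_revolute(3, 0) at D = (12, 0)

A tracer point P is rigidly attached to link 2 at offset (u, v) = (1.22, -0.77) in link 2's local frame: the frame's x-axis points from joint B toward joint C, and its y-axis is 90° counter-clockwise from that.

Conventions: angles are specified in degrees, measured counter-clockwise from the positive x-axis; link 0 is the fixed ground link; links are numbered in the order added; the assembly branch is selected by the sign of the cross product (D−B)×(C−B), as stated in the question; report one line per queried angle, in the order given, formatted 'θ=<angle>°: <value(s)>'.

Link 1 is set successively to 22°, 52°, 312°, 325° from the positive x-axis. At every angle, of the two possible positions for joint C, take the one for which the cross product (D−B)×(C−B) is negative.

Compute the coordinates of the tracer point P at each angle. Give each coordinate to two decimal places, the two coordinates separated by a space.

A=(0,0), D=(12.00,0)
θ=22°: B = A + 3.00·(cos22°, sin22°) = (2.7816, 1.1238)
θ=22°: |BD| = 9.2867
θ=22°: circle(B,6.00) ∩ circle(D,5.00): a=5.2356, h=2.9306
θ=22°:   candidates: C₊=(8.3333,3.3993) cross=27.216; C₋=(7.6240,-2.4188) cross=-27.216
θ=22°:   branch - wants cross < 0 → take C=(7.6240,-2.4188) (cross=-27.216)
θ=22°: ex = (C−B)/|BC| = (0.8071,-0.5904); ey = (0.5904,0.8071)
θ=22°: P = B + 1.22·ex + -0.77·ey = (3.3115,-0.2180)
θ=52°: B = A + 3.00·(cos52°, sin52°) = (1.8470, 2.3640)
θ=52°: |BD| = 10.4246
θ=52°: circle(B,6.00) ∩ circle(D,5.00): a=5.7399, h=1.7474
θ=52°:   candidates: C₊=(7.8336,2.7643) cross=18.216; C₋=(7.0411,-0.6395) cross=-18.216
θ=52°:   branch - wants cross < 0 → take C=(7.0411,-0.6395) (cross=-18.216)
θ=52°: ex = (C−B)/|BC| = (0.8657,-0.5006); ey = (0.5006,0.8657)
θ=52°: P = B + 1.22·ex + -0.77·ey = (2.5177,1.0867)
θ=312°: B = A + 3.00·(cos312°, sin312°) = (2.0074, -2.2294)
θ=312°: |BD| = 10.2383
θ=312°: circle(B,6.00) ∩ circle(D,5.00): a=5.6563, h=2.0014
θ=312°:   candidates: C₊=(7.0922,0.9557) cross=20.491; C₋=(7.9638,-2.9512) cross=-20.491
θ=312°:   branch - wants cross < 0 → take C=(7.9638,-2.9512) (cross=-20.491)
θ=312°: ex = (C−B)/|BC| = (0.9927,-0.1203); ey = (0.1203,0.9927)
θ=312°: P = B + 1.22·ex + -0.77·ey = (3.1259,-3.1406)
θ=325°: B = A + 3.00·(cos325°, sin325°) = (2.4575, -1.7207)
θ=325°: |BD| = 9.6964
θ=325°: circle(B,6.00) ∩ circle(D,5.00): a=5.4154, h=2.5832
θ=325°:   candidates: C₊=(7.3285,1.7825) cross=25.048; C₋=(8.2454,-3.3019) cross=-25.048
θ=325°:   branch - wants cross < 0 → take C=(8.2454,-3.3019) (cross=-25.048)
θ=325°: ex = (C−B)/|BC| = (0.9647,-0.2635); ey = (0.2635,0.9647)
θ=325°: P = B + 1.22·ex + -0.77·ey = (3.4314,-2.7850)

θ=22°: 3.31 -0.22
θ=52°: 2.52 1.09
θ=312°: 3.13 -3.14
θ=325°: 3.43 -2.79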